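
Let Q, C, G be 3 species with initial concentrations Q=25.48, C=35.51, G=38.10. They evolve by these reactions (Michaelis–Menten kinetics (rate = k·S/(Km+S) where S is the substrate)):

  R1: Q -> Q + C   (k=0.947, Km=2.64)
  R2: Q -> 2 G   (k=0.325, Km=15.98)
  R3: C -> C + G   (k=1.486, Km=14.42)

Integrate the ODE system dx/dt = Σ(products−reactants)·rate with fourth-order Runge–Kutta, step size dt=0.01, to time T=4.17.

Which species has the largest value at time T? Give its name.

Dominant species at T: G

RK4 with dt=0.01: 417 steps to T=4.17. Trajectory (selected grid times):
t=0.00: Q=25.48 C=35.51 G=38.10
t=0.46: Q=25.39 C=35.90 G=38.77
t=0.93: Q=25.29 C=36.31 G=39.46
t=1.39: Q=25.20 C=36.70 G=40.13
t=1.85: Q=25.11 C=37.10 G=40.80
t=2.32: Q=25.02 C=37.50 G=41.49
t=2.78: Q=24.93 C=37.89 G=42.17
t=3.24: Q=24.84 C=38.29 G=42.85
t=3.71: Q=24.74 C=38.69 G=43.54
t=4.17: Q=24.65 C=39.08 G=44.22
At T=4.17: Q=24.65 C=39.08 G=44.22; the largest is G.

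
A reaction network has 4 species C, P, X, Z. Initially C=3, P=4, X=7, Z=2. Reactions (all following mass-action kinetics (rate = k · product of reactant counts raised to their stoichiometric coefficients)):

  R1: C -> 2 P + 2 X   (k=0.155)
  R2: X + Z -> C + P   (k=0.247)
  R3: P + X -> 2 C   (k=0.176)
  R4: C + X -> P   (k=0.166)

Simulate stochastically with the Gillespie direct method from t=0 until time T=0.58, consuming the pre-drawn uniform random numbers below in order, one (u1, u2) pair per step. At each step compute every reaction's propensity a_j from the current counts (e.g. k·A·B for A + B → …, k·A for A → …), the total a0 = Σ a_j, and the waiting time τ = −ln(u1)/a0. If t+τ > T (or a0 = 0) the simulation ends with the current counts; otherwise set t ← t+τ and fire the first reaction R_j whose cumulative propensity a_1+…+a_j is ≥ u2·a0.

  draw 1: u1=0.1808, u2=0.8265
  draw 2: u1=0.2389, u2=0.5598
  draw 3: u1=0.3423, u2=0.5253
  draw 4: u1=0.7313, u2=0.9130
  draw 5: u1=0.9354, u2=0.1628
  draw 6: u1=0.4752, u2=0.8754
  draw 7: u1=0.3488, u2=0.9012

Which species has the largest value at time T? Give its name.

Dominant species at T: P

t=0.000: C=3 P=4 X=7 Z=2
Draw 1: a1=0.465, a2=3.458, a3=4.928, a4=3.486, a0=12.337; τ=−ln(0.1808)/12.337=0.139 → t=0.139; u2·a0=0.8265·12.337=10.197; a1+…+a3=8.851 < 10.197 ≤ a1+…+a4=12.337 → R4 fires; C=2 P=5 X=6 Z=2
Draw 2: a1=0.310, a2=2.964, a3=5.280, a4=1.992, a0=10.546; τ=−ln(0.2389)/10.546=0.136 → t=0.274; u2·a0=0.5598·10.546=5.904; a1+a2=3.274 < 5.904 ≤ a1+…+a3=8.554 → R3 fires; C=4 P=4 X=5 Z=2
Draw 3: a1=0.620, a2=2.470, a3=3.520, a4=3.320, a0=9.930; τ=−ln(0.3423)/9.930=0.108 → t=0.382; u2·a0=0.5253·9.930=5.216; a1+a2=3.090 < 5.216 ≤ a1+…+a3=6.610 → R3 fires; C=6 P=3 X=4 Z=2
Draw 4: a1=0.930, a2=1.976, a3=2.112, a4=3.984, a0=9.002; τ=−ln(0.7313)/9.002=0.035 → t=0.417; u2·a0=0.9130·9.002=8.219; a1+…+a3=5.018 < 8.219 ≤ a1+…+a4=9.002 → R4 fires; C=5 P=4 X=3 Z=2
Draw 5: a1=0.775, a2=1.482, a3=2.112, a4=2.490, a0=6.859; τ=−ln(0.9354)/6.859=0.010 → t=0.427; u2·a0=0.1628·6.859=1.117; a1=0.775 < 1.117 ≤ a1+a2=2.257 → R2 fires; C=6 P=5 X=2 Z=1
Draw 6: a1=0.930, a2=0.494, a3=1.760, a4=1.992, a0=5.176; τ=−ln(0.4752)/5.176=0.144 → t=0.571; u2·a0=0.8754·5.176=4.531; a1+…+a3=3.184 < 4.531 ≤ a1+…+a4=5.176 → R4 fires; C=5 P=6 X=1 Z=1
Draw 7: a1=0.775, a2=0.247, a3=1.056, a4=0.830, a0=2.908; τ=−ln(0.3488)/2.908=0.362 → t=0.933 > T=0.58: stop.
At T=0.58: C=5 P=6 X=1 Z=1; the largest is P.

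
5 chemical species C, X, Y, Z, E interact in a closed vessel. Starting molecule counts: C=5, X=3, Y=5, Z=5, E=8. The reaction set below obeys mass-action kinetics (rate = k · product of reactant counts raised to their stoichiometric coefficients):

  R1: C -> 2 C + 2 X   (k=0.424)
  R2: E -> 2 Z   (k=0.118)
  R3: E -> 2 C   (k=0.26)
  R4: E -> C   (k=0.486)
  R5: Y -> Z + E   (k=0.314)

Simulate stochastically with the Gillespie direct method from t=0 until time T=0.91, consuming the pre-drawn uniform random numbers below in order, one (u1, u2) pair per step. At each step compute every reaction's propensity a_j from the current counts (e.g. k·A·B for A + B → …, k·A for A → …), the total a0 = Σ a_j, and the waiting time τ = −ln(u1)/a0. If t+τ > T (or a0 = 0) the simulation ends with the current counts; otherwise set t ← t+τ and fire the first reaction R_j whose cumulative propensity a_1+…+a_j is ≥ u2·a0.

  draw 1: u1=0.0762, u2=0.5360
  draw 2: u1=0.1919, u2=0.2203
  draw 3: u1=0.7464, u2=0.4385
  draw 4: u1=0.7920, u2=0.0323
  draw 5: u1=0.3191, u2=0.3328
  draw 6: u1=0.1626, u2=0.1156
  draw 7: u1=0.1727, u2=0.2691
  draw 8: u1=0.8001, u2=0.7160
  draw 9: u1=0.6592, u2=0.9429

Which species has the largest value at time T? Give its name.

t=0.000: C=5 X=3 Y=5 Z=5 E=8
Draw 1: a1=2.120, a2=0.944, a3=2.080, a4=3.888, a5=1.570, a0=10.602; τ=−ln(0.0762)/10.602=0.243 → t=0.243; u2·a0=0.5360·10.602=5.683; a1+…+a3=5.144 < 5.683 ≤ a1+…+a4=9.032 → R4 fires; C=6 X=3 Y=5 Z=5 E=7
Draw 2: a1=2.544, a2=0.826, a3=1.820, a4=3.402, a5=1.570, a0=10.162; τ=−ln(0.1919)/10.162=0.162 → t=0.405; u2·a0=0.2203·10.162=2.239 ≤ a1=2.544 → R1 fires; C=7 X=5 Y=5 Z=5 E=7
Draw 3: a1=2.968, a2=0.826, a3=1.820, a4=3.402, a5=1.570, a0=10.586; τ=−ln(0.7464)/10.586=0.028 → t=0.433; u2·a0=0.4385·10.586=4.642; a1+a2=3.794 < 4.642 ≤ a1+…+a3=5.614 → R3 fires; C=9 X=5 Y=5 Z=5 E=6
Draw 4: a1=3.816, a2=0.708, a3=1.560, a4=2.916, a5=1.570, a0=10.570; τ=−ln(0.7920)/10.570=0.022 → t=0.455; u2·a0=0.0323·10.570=0.341 ≤ a1=3.816 → R1 fires; C=10 X=7 Y=5 Z=5 E=6
Draw 5: a1=4.240, a2=0.708, a3=1.560, a4=2.916, a5=1.570, a0=10.994; τ=−ln(0.3191)/10.994=0.104 → t=0.559; u2·a0=0.3328·10.994=3.659 ≤ a1=4.240 → R1 fires; C=11 X=9 Y=5 Z=5 E=6
Draw 6: a1=4.664, a2=0.708, a3=1.560, a4=2.916, a5=1.570, a0=11.418; τ=−ln(0.1626)/11.418=0.159 → t=0.718; u2·a0=0.1156·11.418=1.320 ≤ a1=4.664 → R1 fires; C=12 X=11 Y=5 Z=5 E=6
Draw 7: a1=5.088, a2=0.708, a3=1.560, a4=2.916, a5=1.570, a0=11.842; τ=−ln(0.1727)/11.842=0.148 → t=0.866; u2·a0=0.2691·11.842=3.187 ≤ a1=5.088 → R1 fires; C=13 X=13 Y=5 Z=5 E=6
Draw 8: a1=5.512, a2=0.708, a3=1.560, a4=2.916, a5=1.570, a0=12.266; τ=−ln(0.8001)/12.266=0.018 → t=0.884; u2·a0=0.7160·12.266=8.782; a1+…+a3=7.780 < 8.782 ≤ a1+…+a4=10.696 → R4 fires; C=14 X=13 Y=5 Z=5 E=5
Draw 9: a1=5.936, a2=0.590, a3=1.300, a4=2.430, a5=1.570, a0=11.826; τ=−ln(0.6592)/11.826=0.035 → t=0.920 > T=0.91: stop.
At T=0.91: C=14 X=13 Y=5 Z=5 E=5; the largest is C.

Dominant species at T: C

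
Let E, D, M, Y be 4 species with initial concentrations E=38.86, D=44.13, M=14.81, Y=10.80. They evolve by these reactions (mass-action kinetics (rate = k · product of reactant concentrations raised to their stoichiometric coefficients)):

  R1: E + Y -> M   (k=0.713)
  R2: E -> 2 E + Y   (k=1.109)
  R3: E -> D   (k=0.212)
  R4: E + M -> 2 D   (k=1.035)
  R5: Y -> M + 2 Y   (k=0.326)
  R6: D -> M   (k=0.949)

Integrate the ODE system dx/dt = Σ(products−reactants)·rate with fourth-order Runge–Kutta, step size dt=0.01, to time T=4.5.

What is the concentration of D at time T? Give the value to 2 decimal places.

D at T = 1.54

RK4 with dt=0.01: 450 steps to T=4.5. Trajectory (selected grid times):
t=0.00: E=38.86 D=44.13 M=14.81 Y=10.80
t=0.50: E=0.00 D=68.38 M=33.01 Y=3.39
t=1.00: E=0.00 D=42.55 M=59.45 Y=3.99
t=1.50: E=0.00 D=26.47 M=76.23 Y=4.70
t=2.00: E=0.00 D=16.47 M=87.06 Y=5.53
t=2.50: E=0.00 D=10.25 M=94.26 Y=6.51
t=3.00: E=0.00 D=6.38 M=99.29 Y=7.67
t=3.50: E=0.00 D=3.97 M=103.05 Y=9.02
t=4.00: E=0.00 D=2.47 M=106.15 Y=10.62
t=4.50: E=0.00 D=1.54 M=108.96 Y=12.50
Read off D at T=4.5: 1.54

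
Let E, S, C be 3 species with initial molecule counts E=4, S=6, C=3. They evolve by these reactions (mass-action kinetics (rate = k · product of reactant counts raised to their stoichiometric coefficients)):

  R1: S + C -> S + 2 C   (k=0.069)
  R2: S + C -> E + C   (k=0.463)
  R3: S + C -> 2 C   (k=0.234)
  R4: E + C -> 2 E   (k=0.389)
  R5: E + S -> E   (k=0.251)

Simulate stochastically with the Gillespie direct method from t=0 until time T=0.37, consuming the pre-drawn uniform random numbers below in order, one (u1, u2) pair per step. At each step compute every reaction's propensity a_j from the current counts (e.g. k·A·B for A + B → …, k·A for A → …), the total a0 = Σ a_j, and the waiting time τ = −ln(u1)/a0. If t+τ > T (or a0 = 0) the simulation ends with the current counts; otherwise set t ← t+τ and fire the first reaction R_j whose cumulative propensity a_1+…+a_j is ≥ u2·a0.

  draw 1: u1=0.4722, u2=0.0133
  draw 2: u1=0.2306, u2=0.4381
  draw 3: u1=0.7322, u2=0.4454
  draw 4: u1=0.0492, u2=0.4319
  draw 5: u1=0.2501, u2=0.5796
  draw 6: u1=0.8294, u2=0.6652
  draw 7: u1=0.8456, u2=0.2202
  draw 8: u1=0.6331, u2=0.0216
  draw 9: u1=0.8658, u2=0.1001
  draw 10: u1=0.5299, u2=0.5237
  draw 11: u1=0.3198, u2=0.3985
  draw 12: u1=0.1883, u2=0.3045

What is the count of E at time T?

E at T = 10

t=0.000: E=4 S=6 C=3
Draw 1: a1=1.242, a2=8.334, a3=4.212, a4=4.668, a5=6.024, a0=24.480; τ=−ln(0.4722)/24.480=0.031 → t=0.031; u2·a0=0.0133·24.480=0.326 ≤ a1=1.242 → R1 fires; E=4 S=6 C=4
Draw 2: a1=1.656, a2=11.112, a3=5.616, a4=6.224, a5=6.024, a0=30.632; τ=−ln(0.2306)/30.632=0.048 → t=0.079; u2·a0=0.4381·30.632=13.420; a1+a2=12.768 < 13.420 ≤ a1+…+a3=18.384 → R3 fires; E=4 S=5 C=5
Draw 3: a1=1.725, a2=11.575, a3=5.850, a4=7.780, a5=5.020, a0=31.950; τ=−ln(0.7322)/31.950=0.010 → t=0.088; u2·a0=0.4454·31.950=14.231; a1+a2=13.300 < 14.231 ≤ a1+…+a3=19.150 → R3 fires; E=4 S=4 C=6
Draw 4: a1=1.656, a2=11.112, a3=5.616, a4=9.336, a5=4.016, a0=31.736; τ=−ln(0.0492)/31.736=0.095 → t=0.183; u2·a0=0.4319·31.736=13.707; a1+a2=12.768 < 13.707 ≤ a1+…+a3=18.384 → R3 fires; E=4 S=3 C=7
Draw 5: a1=1.449, a2=9.723, a3=4.914, a4=10.892, a5=3.012, a0=29.990; τ=−ln(0.2501)/29.990=0.046 → t=0.229; u2·a0=0.5796·29.990=17.382; a1+…+a3=16.086 < 17.382 ≤ a1+…+a4=26.978 → R4 fires; E=5 S=3 C=6
Draw 6: a1=1.242, a2=8.334, a3=4.212, a4=11.670, a5=3.765, a0=29.223; τ=−ln(0.8294)/29.223=0.006 → t=0.236; u2·a0=0.6652·29.223=19.439; a1+…+a3=13.788 < 19.439 ≤ a1+…+a4=25.458 → R4 fires; E=6 S=3 C=5
Draw 7: a1=1.035, a2=6.945, a3=3.510, a4=11.670, a5=4.518, a0=27.678; τ=−ln(0.8456)/27.678=0.006 → t=0.242; u2·a0=0.2202·27.678=6.095; a1=1.035 < 6.095 ≤ a1+a2=7.980 → R2 fires; E=7 S=2 C=5
Draw 8: a1=0.690, a2=4.630, a3=2.340, a4=13.615, a5=3.514, a0=24.789; τ=−ln(0.6331)/24.789=0.018 → t=0.260; u2·a0=0.0216·24.789=0.535 ≤ a1=0.690 → R1 fires; E=7 S=2 C=6
Draw 9: a1=0.828, a2=5.556, a3=2.808, a4=16.338, a5=3.514, a0=29.044; τ=−ln(0.8658)/29.044=0.005 → t=0.265; u2·a0=0.1001·29.044=2.907; a1=0.828 < 2.907 ≤ a1+a2=6.384 → R2 fires; E=8 S=1 C=6
Draw 10: a1=0.414, a2=2.778, a3=1.404, a4=18.672, a5=2.008, a0=25.276; τ=−ln(0.5299)/25.276=0.025 → t=0.290; u2·a0=0.5237·25.276=13.237; a1+…+a3=4.596 < 13.237 ≤ a1+…+a4=23.268 → R4 fires; E=9 S=1 C=5
Draw 11: a1=0.345, a2=2.315, a3=1.170, a4=17.505, a5=2.259, a0=23.594; τ=−ln(0.3198)/23.594=0.048 → t=0.339; u2·a0=0.3985·23.594=9.402; a1+…+a3=3.830 < 9.402 ≤ a1+…+a4=21.335 → R4 fires; E=10 S=1 C=4
Draw 12: a1=0.276, a2=1.852, a3=0.936, a4=15.560, a5=2.510, a0=21.134; τ=−ln(0.1883)/21.134=0.079 → t=0.418 > T=0.37: stop.
Read off E at T=0.37: 10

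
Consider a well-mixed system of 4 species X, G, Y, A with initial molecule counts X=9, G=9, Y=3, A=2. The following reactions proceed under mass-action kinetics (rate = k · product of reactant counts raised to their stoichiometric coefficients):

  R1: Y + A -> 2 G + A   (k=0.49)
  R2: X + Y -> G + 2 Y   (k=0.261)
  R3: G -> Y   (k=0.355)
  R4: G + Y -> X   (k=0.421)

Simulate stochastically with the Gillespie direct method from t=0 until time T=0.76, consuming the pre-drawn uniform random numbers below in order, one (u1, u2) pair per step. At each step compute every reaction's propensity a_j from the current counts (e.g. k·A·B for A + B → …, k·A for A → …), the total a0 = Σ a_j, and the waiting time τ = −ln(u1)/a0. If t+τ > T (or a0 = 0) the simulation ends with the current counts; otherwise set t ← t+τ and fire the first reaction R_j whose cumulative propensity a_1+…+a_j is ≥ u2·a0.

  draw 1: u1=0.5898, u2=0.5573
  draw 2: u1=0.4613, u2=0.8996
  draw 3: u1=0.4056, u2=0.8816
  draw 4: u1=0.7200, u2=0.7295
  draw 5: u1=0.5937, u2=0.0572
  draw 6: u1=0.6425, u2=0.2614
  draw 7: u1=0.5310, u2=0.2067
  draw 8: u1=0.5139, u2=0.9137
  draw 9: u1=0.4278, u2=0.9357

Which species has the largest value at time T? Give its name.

t=0.000: X=9 G=9 Y=3 A=2
Draw 1: a1=2.940, a2=7.047, a3=3.195, a4=11.367, a0=24.549; τ=−ln(0.5898)/24.549=0.022 → t=0.022; u2·a0=0.5573·24.549=13.681; a1+…+a3=13.182 < 13.681 ≤ a1+…+a4=24.549 → R4 fires; X=10 G=8 Y=2 A=2
Draw 2: a1=1.960, a2=5.220, a3=2.840, a4=6.736, a0=16.756; τ=−ln(0.4613)/16.756=0.046 → t=0.068; u2·a0=0.8996·16.756=15.074; a1+…+a3=10.020 < 15.074 ≤ a1+…+a4=16.756 → R4 fires; X=11 G=7 Y=1 A=2
Draw 3: a1=0.980, a2=2.871, a3=2.485, a4=2.947, a0=9.283; τ=−ln(0.4056)/9.283=0.097 → t=0.165; u2·a0=0.8816·9.283=8.184; a1+…+a3=6.336 < 8.184 ≤ a1+…+a4=9.283 → R4 fires; X=12 G=6 Y=0 A=2
Draw 4: a1=0.000, a2=0.000, a3=2.130, a4=0.000, a0=2.130; τ=−ln(0.7200)/2.130=0.154 → t=0.319; u2·a0=0.7295·2.130=1.554; a1+a2=0.000 < 1.554 ≤ a1+…+a3=2.130 → R3 fires; X=12 G=5 Y=1 A=2
Draw 5: a1=0.980, a2=3.132, a3=1.775, a4=2.105, a0=7.992; τ=−ln(0.5937)/7.992=0.065 → t=0.384; u2·a0=0.0572·7.992=0.457 ≤ a1=0.980 → R1 fires; X=12 G=7 Y=0 A=2
Draw 6: a1=0.000, a2=0.000, a3=2.485, a4=0.000, a0=2.485; τ=−ln(0.6425)/2.485=0.178 → t=0.562; u2·a0=0.2614·2.485=0.650; a1+a2=0.000 < 0.650 ≤ a1+…+a3=2.485 → R3 fires; X=12 G=6 Y=1 A=2
Draw 7: a1=0.980, a2=3.132, a3=2.130, a4=2.526, a0=8.768; τ=−ln(0.5310)/8.768=0.072 → t=0.635; u2·a0=0.2067·8.768=1.812; a1=0.980 < 1.812 ≤ a1+a2=4.112 → R2 fires; X=11 G=7 Y=2 A=2
Draw 8: a1=1.960, a2=5.742, a3=2.485, a4=5.894, a0=16.081; τ=−ln(0.5139)/16.081=0.041 → t=0.676; u2·a0=0.9137·16.081=14.693; a1+…+a3=10.187 < 14.693 ≤ a1+…+a4=16.081 → R4 fires; X=12 G=6 Y=1 A=2
Draw 9: a1=0.980, a2=3.132, a3=2.130, a4=2.526, a0=8.768; τ=−ln(0.4278)/8.768=0.097 → t=0.773 > T=0.76: stop.
At T=0.76: X=12 G=6 Y=1 A=2; the largest is X.

Dominant species at T: X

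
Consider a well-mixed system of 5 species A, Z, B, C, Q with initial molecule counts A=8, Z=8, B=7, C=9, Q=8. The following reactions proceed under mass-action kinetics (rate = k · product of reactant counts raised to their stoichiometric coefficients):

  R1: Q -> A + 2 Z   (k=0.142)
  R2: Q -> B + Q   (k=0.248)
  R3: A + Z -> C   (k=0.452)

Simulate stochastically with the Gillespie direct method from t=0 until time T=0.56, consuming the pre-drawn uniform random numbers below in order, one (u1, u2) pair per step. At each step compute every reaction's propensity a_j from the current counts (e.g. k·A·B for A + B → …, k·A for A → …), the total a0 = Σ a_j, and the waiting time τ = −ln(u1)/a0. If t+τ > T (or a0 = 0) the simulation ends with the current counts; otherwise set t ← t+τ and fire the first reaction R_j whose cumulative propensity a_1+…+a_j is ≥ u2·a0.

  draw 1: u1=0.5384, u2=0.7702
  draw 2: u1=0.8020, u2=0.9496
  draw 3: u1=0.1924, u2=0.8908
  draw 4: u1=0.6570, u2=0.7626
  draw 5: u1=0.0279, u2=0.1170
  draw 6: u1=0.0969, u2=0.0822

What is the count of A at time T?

t=0.000: A=8 Z=8 B=7 C=9 Q=8
Draw 1: a1=1.136, a2=1.984, a3=28.928, a0=32.048; τ=−ln(0.5384)/32.048=0.019 → t=0.019; u2·a0=0.7702·32.048=24.683; a1+a2=3.120 < 24.683 ≤ a1+…+a3=32.048 → R3 fires; A=7 Z=7 B=7 C=10 Q=8
Draw 2: a1=1.136, a2=1.984, a3=22.148, a0=25.268; τ=−ln(0.8020)/25.268=0.009 → t=0.028; u2·a0=0.9496·25.268=23.994; a1+a2=3.120 < 23.994 ≤ a1+…+a3=25.268 → R3 fires; A=6 Z=6 B=7 C=11 Q=8
Draw 3: a1=1.136, a2=1.984, a3=16.272, a0=19.392; τ=−ln(0.1924)/19.392=0.085 → t=0.113; u2·a0=0.8908·19.392=17.274; a1+a2=3.120 < 17.274 ≤ a1+…+a3=19.392 → R3 fires; A=5 Z=5 B=7 C=12 Q=8
Draw 4: a1=1.136, a2=1.984, a3=11.300, a0=14.420; τ=−ln(0.6570)/14.420=0.029 → t=0.142; u2·a0=0.7626·14.420=10.997; a1+a2=3.120 < 10.997 ≤ a1+…+a3=14.420 → R3 fires; A=4 Z=4 B=7 C=13 Q=8
Draw 5: a1=1.136, a2=1.984, a3=7.232, a0=10.352; τ=−ln(0.0279)/10.352=0.346 → t=0.488; u2·a0=0.1170·10.352=1.211; a1=1.136 < 1.211 ≤ a1+a2=3.120 → R2 fires; A=4 Z=4 B=8 C=13 Q=8
Draw 6: a1=1.136, a2=1.984, a3=7.232, a0=10.352; τ=−ln(0.0969)/10.352=0.225 → t=0.713 > T=0.56: stop.
Read off A at T=0.56: 4

A at T = 4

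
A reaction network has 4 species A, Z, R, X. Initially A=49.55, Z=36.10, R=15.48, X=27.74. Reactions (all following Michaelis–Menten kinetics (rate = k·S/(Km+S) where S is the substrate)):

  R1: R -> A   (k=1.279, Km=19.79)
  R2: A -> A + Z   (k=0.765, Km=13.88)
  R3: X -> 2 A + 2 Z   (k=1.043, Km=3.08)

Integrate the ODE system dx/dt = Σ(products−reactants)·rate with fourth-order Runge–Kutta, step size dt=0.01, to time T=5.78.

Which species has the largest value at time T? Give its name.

RK4 with dt=0.01: 578 steps to T=5.78. Trajectory (selected grid times):
t=0.00: A=49.55 Z=36.10 R=15.48 X=27.74
t=0.64: A=51.11 Z=37.68 R=15.12 X=27.14
t=1.28: A=52.66 Z=39.27 R=14.77 X=26.54
t=1.93: A=54.22 Z=40.88 R=14.42 X=25.93
t=2.57: A=55.76 Z=42.46 R=14.08 X=25.34
t=3.21: A=57.28 Z=44.04 R=13.74 X=24.74
t=3.85: A=58.80 Z=45.62 R=13.40 X=24.15
t=4.50: A=60.34 Z=47.23 R=13.07 X=23.55
t=5.14: A=61.84 Z=48.80 R=12.75 X=22.96
t=5.78: A=63.33 Z=50.38 R=12.43 X=22.37
At T=5.78: A=63.33 Z=50.38 R=12.43 X=22.37; the largest is A.

Dominant species at T: A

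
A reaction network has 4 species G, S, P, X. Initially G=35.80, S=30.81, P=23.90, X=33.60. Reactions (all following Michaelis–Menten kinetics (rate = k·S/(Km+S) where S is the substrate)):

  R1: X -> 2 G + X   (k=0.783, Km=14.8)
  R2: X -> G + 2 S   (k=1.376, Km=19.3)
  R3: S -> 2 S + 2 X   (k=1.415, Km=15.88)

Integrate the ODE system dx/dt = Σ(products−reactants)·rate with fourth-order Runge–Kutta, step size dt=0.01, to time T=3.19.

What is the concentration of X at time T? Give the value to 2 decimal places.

RK4 with dt=0.01: 319 steps to T=3.19. Trajectory (selected grid times):
t=0.00: G=35.80 S=30.81 P=23.90 X=33.60
t=0.35: G=36.49 S=31.75 P=23.90 X=33.95
t=0.71: G=37.20 S=32.73 P=23.90 X=34.32
t=1.06: G=37.89 S=33.68 P=23.90 X=34.68
t=1.42: G=38.60 S=34.66 P=23.90 X=35.05
t=1.77: G=39.30 S=35.63 P=23.90 X=35.43
t=2.13: G=40.02 S=36.62 P=23.90 X=35.81
t=2.48: G=40.72 S=37.60 P=23.90 X=36.19
t=2.84: G=41.45 S=38.60 P=23.90 X=36.59
t=3.19: G=42.15 S=39.59 P=23.90 X=36.98
Read off X at T=3.19: 36.98

X at T = 36.98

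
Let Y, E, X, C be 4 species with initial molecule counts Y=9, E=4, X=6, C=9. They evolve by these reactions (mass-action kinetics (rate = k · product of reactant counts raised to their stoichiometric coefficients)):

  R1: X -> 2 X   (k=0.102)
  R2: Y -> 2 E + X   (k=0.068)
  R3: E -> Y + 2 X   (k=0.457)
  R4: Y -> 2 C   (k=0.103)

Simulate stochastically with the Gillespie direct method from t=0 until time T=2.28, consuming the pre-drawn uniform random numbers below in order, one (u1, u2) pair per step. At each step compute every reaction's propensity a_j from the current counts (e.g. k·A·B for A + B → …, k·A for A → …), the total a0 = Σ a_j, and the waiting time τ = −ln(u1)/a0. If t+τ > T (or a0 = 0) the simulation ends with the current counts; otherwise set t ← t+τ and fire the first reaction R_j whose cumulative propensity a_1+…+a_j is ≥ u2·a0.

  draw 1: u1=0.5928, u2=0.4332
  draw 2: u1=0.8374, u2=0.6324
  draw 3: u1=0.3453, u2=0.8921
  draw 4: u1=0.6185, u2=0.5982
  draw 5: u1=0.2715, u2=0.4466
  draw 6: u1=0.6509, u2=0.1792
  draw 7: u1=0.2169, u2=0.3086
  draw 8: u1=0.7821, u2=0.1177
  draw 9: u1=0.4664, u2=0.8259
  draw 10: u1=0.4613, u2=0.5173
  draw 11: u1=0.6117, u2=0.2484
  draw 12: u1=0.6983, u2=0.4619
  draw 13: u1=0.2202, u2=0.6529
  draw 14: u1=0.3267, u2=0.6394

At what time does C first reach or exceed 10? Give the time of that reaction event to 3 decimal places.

Threshold first reached at t = 0.456

t=0.000: Y=9 E=4 X=6 C=9
Draw 1: a1=0.612, a2=0.612, a3=1.828, a4=0.927, a0=3.979; τ=−ln(0.5928)/3.979=0.131 → t=0.131; u2·a0=0.4332·3.979=1.724; a1+a2=1.224 < 1.724 ≤ a1+…+a3=3.052 → R3 fires; Y=10 E=3 X=8 C=9
Draw 2: a1=0.816, a2=0.680, a3=1.371, a4=1.030, a0=3.897; τ=−ln(0.8374)/3.897=0.046 → t=0.177; u2·a0=0.6324·3.897=2.464; a1+a2=1.496 < 2.464 ≤ a1+…+a3=2.867 → R3 fires; Y=11 E=2 X=10 C=9
Draw 3: a1=1.020, a2=0.748, a3=0.914, a4=1.133, a0=3.815; τ=−ln(0.3453)/3.815=0.279 → t=0.456; u2·a0=0.8921·3.815=3.403; a1+…+a3=2.682 < 3.403 ≤ a1+…+a4=3.815 → R4 fires; Y=10 E=2 X=10 C=11
Draw 4: a1=1.020, a2=0.680, a3=0.914, a4=1.030, a0=3.644; τ=−ln(0.6185)/3.644=0.132 → t=0.588; u2·a0=0.5982·3.644=2.180; a1+a2=1.700 < 2.180 ≤ a1+…+a3=2.614 → R3 fires; Y=11 E=1 X=12 C=11
Draw 5: a1=1.224, a2=0.748, a3=0.457, a4=1.133, a0=3.562; τ=−ln(0.2715)/3.562=0.366 → t=0.954; u2·a0=0.4466·3.562=1.591; a1=1.224 < 1.591 ≤ a1+a2=1.972 → R2 fires; Y=10 E=3 X=13 C=11
Draw 6: a1=1.326, a2=0.680, a3=1.371, a4=1.030, a0=4.407; τ=−ln(0.6509)/4.407=0.097 → t=1.051; u2·a0=0.1792·4.407=0.790 ≤ a1=1.326 → R1 fires; Y=10 E=3 X=14 C=11
Draw 7: a1=1.428, a2=0.680, a3=1.371, a4=1.030, a0=4.509; τ=−ln(0.2169)/4.509=0.339 → t=1.390; u2·a0=0.3086·4.509=1.391 ≤ a1=1.428 → R1 fires; Y=10 E=3 X=15 C=11
Draw 8: a1=1.530, a2=0.680, a3=1.371, a4=1.030, a0=4.611; τ=−ln(0.7821)/4.611=0.053 → t=1.443; u2·a0=0.1177·4.611=0.543 ≤ a1=1.530 → R1 fires; Y=10 E=3 X=16 C=11
Draw 9: a1=1.632, a2=0.680, a3=1.371, a4=1.030, a0=4.713; τ=−ln(0.4664)/4.713=0.162 → t=1.605; u2·a0=0.8259·4.713=3.892; a1+…+a3=3.683 < 3.892 ≤ a1+…+a4=4.713 → R4 fires; Y=9 E=3 X=16 C=13
Draw 10: a1=1.632, a2=0.612, a3=1.371, a4=0.927, a0=4.542; τ=−ln(0.4613)/4.542=0.170 → t=1.775; u2·a0=0.5173·4.542=2.350; a1+a2=2.244 < 2.350 ≤ a1+…+a3=3.615 → R3 fires; Y=10 E=2 X=18 C=13
Draw 11: a1=1.836, a2=0.680, a3=0.914, a4=1.030, a0=4.460; τ=−ln(0.6117)/4.460=0.110 → t=1.886; u2·a0=0.2484·4.460=1.108 ≤ a1=1.836 → R1 fires; Y=10 E=2 X=19 C=13
Draw 12: a1=1.938, a2=0.680, a3=0.914, a4=1.030, a0=4.562; τ=−ln(0.6983)/4.562=0.079 → t=1.964; u2·a0=0.4619·4.562=2.107; a1=1.938 < 2.107 ≤ a1+a2=2.618 → R2 fires; Y=9 E=4 X=20 C=13
Draw 13: a1=2.040, a2=0.612, a3=1.828, a4=0.927, a0=5.407; τ=−ln(0.2202)/5.407=0.280 → t=2.244; u2·a0=0.6529·5.407=3.530; a1+a2=2.652 < 3.530 ≤ a1+…+a3=4.480 → R3 fires; Y=10 E=3 X=22 C=13
Draw 14: a1=2.244, a2=0.680, a3=1.371, a4=1.030, a0=5.325; τ=−ln(0.3267)/5.325=0.210 → t=2.454 > T=2.28: stop.
C first becomes ≥ 10 when it reaches 11 at the event at t=0.456.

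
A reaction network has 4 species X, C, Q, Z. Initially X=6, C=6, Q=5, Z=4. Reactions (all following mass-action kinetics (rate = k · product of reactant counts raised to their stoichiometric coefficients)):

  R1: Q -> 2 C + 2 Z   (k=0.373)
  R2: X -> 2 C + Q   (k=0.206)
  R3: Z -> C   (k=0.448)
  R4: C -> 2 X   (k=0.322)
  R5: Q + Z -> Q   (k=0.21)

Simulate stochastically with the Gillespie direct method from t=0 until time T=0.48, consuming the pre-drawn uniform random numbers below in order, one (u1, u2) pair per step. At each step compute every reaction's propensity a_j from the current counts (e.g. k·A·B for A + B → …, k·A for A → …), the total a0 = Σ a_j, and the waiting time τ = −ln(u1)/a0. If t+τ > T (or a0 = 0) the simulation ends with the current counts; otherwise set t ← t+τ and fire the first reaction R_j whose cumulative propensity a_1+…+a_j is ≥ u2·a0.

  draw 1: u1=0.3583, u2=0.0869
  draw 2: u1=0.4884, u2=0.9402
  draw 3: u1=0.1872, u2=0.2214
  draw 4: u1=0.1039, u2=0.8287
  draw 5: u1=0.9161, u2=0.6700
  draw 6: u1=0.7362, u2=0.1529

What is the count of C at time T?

C at T = 10

t=0.000: X=6 C=6 Q=5 Z=4
Draw 1: a1=1.865, a2=1.236, a3=1.792, a4=1.932, a5=4.200, a0=11.025; τ=−ln(0.3583)/11.025=0.093 → t=0.093; u2·a0=0.0869·11.025=0.958 ≤ a1=1.865 → R1 fires; X=6 C=8 Q=4 Z=6
Draw 2: a1=1.492, a2=1.236, a3=2.688, a4=2.576, a5=5.040, a0=13.032; τ=−ln(0.4884)/13.032=0.055 → t=0.148; u2·a0=0.9402·13.032=12.253; a1+…+a4=7.992 < 12.253 ≤ a1+…+a5=13.032 → R5 fires; X=6 C=8 Q=4 Z=5
Draw 3: a1=1.492, a2=1.236, a3=2.240, a4=2.576, a5=4.200, a0=11.744; τ=−ln(0.1872)/11.744=0.143 → t=0.291; u2·a0=0.2214·11.744=2.600; a1=1.492 < 2.600 ≤ a1+a2=2.728 → R2 fires; X=5 C=10 Q=5 Z=5
Draw 4: a1=1.865, a2=1.030, a3=2.240, a4=3.220, a5=5.250, a0=13.605; τ=−ln(0.1039)/13.605=0.166 → t=0.457; u2·a0=0.8287·13.605=11.274; a1+…+a4=8.355 < 11.274 ≤ a1+…+a5=13.605 → R5 fires; X=5 C=10 Q=5 Z=4
Draw 5: a1=1.865, a2=1.030, a3=1.792, a4=3.220, a5=4.200, a0=12.107; τ=−ln(0.9161)/12.107=0.007 → t=0.464; u2·a0=0.6700·12.107=8.112; a1+…+a4=7.907 < 8.112 ≤ a1+…+a5=12.107 → R5 fires; X=5 C=10 Q=5 Z=3
Draw 6: a1=1.865, a2=1.030, a3=1.344, a4=3.220, a5=3.150, a0=10.609; τ=−ln(0.7362)/10.609=0.029 → t=0.493 > T=0.48: stop.
Read off C at T=0.48: 10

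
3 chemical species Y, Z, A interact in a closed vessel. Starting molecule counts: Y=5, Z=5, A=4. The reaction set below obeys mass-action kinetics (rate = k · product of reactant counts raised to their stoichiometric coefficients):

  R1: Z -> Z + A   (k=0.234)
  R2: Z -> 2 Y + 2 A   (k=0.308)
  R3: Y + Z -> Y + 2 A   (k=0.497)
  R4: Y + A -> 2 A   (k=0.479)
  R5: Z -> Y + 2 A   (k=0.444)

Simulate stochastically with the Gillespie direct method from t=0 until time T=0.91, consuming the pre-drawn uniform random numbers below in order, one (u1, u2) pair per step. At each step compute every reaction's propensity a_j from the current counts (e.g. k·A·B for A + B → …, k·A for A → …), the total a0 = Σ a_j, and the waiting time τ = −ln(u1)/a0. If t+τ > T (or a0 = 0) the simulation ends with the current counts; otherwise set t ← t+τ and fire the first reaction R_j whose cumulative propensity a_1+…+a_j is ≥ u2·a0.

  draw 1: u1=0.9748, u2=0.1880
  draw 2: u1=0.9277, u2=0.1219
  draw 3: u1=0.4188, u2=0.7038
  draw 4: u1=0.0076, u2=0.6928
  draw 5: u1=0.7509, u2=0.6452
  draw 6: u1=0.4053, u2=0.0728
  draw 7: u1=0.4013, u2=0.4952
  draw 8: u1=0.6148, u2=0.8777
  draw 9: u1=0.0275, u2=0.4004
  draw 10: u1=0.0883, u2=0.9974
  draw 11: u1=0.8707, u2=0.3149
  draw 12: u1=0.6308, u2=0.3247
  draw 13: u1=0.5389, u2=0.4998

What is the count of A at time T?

A at T = 20

t=0.000: Y=5 Z=5 A=4
Draw 1: a1=1.170, a2=1.540, a3=12.425, a4=9.580, a5=2.220, a0=26.935; τ=−ln(0.9748)/26.935=0.001 → t=0.001; u2·a0=0.1880·26.935=5.064; a1+a2=2.710 < 5.064 ≤ a1+…+a3=15.135 → R3 fires; Y=5 Z=4 A=6
Draw 2: a1=0.936, a2=1.232, a3=9.940, a4=14.370, a5=1.776, a0=28.254; τ=−ln(0.9277)/28.254=0.003 → t=0.004; u2·a0=0.1219·28.254=3.444; a1+a2=2.168 < 3.444 ≤ a1+…+a3=12.108 → R3 fires; Y=5 Z=3 A=8
Draw 3: a1=0.702, a2=0.924, a3=7.455, a4=19.160, a5=1.332, a0=29.573; τ=−ln(0.4188)/29.573=0.029 → t=0.033; u2·a0=0.7038·29.573=20.813; a1+…+a3=9.081 < 20.813 ≤ a1+…+a4=28.241 → R4 fires; Y=4 Z=3 A=9
Draw 4: a1=0.702, a2=0.924, a3=5.964, a4=17.244, a5=1.332, a0=26.166; τ=−ln(0.0076)/26.166=0.186 → t=0.220; u2·a0=0.6928·26.166=18.128; a1+…+a3=7.590 < 18.128 ≤ a1+…+a4=24.834 → R4 fires; Y=3 Z=3 A=10
Draw 5: a1=0.702, a2=0.924, a3=4.473, a4=14.370, a5=1.332, a0=21.801; τ=−ln(0.7509)/21.801=0.013 → t=0.233; u2·a0=0.6452·21.801=14.066; a1+…+a3=6.099 < 14.066 ≤ a1+…+a4=20.469 → R4 fires; Y=2 Z=3 A=11
Draw 6: a1=0.702, a2=0.924, a3=2.982, a4=10.538, a5=1.332, a0=16.478; τ=−ln(0.4053)/16.478=0.055 → t=0.287; u2·a0=0.0728·16.478=1.200; a1=0.702 < 1.200 ≤ a1+a2=1.626 → R2 fires; Y=4 Z=2 A=13
Draw 7: a1=0.468, a2=0.616, a3=3.976, a4=24.908, a5=0.888, a0=30.856; τ=−ln(0.4013)/30.856=0.030 → t=0.317; u2·a0=0.4952·30.856=15.280; a1+…+a3=5.060 < 15.280 ≤ a1+…+a4=29.968 → R4 fires; Y=3 Z=2 A=14
Draw 8: a1=0.468, a2=0.616, a3=2.982, a4=20.118, a5=0.888, a0=25.072; τ=−ln(0.6148)/25.072=0.019 → t=0.336; u2·a0=0.8777·25.072=22.006; a1+…+a3=4.066 < 22.006 ≤ a1+…+a4=24.184 → R4 fires; Y=2 Z=2 A=15
Draw 9: a1=0.468, a2=0.616, a3=1.988, a4=14.370, a5=0.888, a0=18.330; τ=−ln(0.0275)/18.330=0.196 → t=0.533; u2·a0=0.4004·18.330=7.339; a1+…+a3=3.072 < 7.339 ≤ a1+…+a4=17.442 → R4 fires; Y=1 Z=2 A=16
Draw 10: a1=0.468, a2=0.616, a3=0.994, a4=7.664, a5=0.888, a0=10.630; τ=−ln(0.0883)/10.630=0.228 → t=0.761; u2·a0=0.9974·10.630=10.602; a1+…+a4=9.742 < 10.602 ≤ a1+…+a5=10.630 → R5 fires; Y=2 Z=1 A=18
Draw 11: a1=0.234, a2=0.308, a3=0.994, a4=17.244, a5=0.444, a0=19.224; τ=−ln(0.8707)/19.224=0.007 → t=0.768; u2·a0=0.3149·19.224=6.054; a1+…+a3=1.536 < 6.054 ≤ a1+…+a4=18.780 → R4 fires; Y=1 Z=1 A=19
Draw 12: a1=0.234, a2=0.308, a3=0.497, a4=9.101, a5=0.444, a0=10.584; τ=−ln(0.6308)/10.584=0.044 → t=0.812; u2·a0=0.3247·10.584=3.437; a1+…+a3=1.039 < 3.437 ≤ a1+…+a4=10.140 → R4 fires; Y=0 Z=1 A=20
Draw 13: a1=0.234, a2=0.308, a3=0.000, a4=0.000, a5=0.444, a0=0.986; τ=−ln(0.5389)/0.986=0.627 → t=1.439 > T=0.91: stop.
Read off A at T=0.91: 20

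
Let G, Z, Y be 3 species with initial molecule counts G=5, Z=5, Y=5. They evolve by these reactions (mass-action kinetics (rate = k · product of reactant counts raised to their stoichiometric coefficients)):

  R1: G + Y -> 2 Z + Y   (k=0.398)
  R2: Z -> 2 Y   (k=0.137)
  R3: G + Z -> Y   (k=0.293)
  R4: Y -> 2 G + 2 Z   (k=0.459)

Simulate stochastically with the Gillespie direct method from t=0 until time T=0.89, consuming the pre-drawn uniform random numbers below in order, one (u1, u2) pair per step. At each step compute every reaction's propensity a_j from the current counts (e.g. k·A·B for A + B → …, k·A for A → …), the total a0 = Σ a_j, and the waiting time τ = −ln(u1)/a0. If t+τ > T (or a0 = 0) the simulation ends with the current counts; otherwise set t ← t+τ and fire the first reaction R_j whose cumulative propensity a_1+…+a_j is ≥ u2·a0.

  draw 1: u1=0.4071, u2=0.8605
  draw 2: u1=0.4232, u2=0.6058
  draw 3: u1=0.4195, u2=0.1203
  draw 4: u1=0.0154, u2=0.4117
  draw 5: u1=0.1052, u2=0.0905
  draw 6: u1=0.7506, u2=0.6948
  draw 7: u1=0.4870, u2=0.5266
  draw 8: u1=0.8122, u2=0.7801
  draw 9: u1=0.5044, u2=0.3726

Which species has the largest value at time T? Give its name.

t=0.000: G=5 Z=5 Y=5
Draw 1: a1=9.950, a2=0.685, a3=7.325, a4=2.295, a0=20.255; τ=−ln(0.4071)/20.255=0.044 → t=0.044; u2·a0=0.8605·20.255=17.429; a1+a2=10.635 < 17.429 ≤ a1+…+a3=17.960 → R3 fires; G=4 Z=4 Y=6
Draw 2: a1=9.552, a2=0.548, a3=4.688, a4=2.754, a0=17.542; τ=−ln(0.4232)/17.542=0.049 → t=0.093; u2·a0=0.6058·17.542=10.627; a1+a2=10.100 < 10.627 ≤ a1+…+a3=14.788 → R3 fires; G=3 Z=3 Y=7
Draw 3: a1=8.358, a2=0.411, a3=2.637, a4=3.213, a0=14.619; τ=−ln(0.4195)/14.619=0.059 → t=0.153; u2·a0=0.1203·14.619=1.759 ≤ a1=8.358 → R1 fires; G=2 Z=5 Y=7
Draw 4: a1=5.572, a2=0.685, a3=2.930, a4=3.213, a0=12.400; τ=−ln(0.0154)/12.400=0.337 → t=0.489; u2·a0=0.4117·12.400=5.105 ≤ a1=5.572 → R1 fires; G=1 Z=7 Y=7
Draw 5: a1=2.786, a2=0.959, a3=2.051, a4=3.213, a0=9.009; τ=−ln(0.1052)/9.009=0.250 → t=0.739; u2·a0=0.0905·9.009=0.815 ≤ a1=2.786 → R1 fires; G=0 Z=9 Y=7
Draw 6: a1=0.000, a2=1.233, a3=0.000, a4=3.213, a0=4.446; τ=−ln(0.7506)/4.446=0.065 → t=0.804; u2·a0=0.6948·4.446=3.089; a1+…+a3=1.233 < 3.089 ≤ a1+…+a4=4.446 → R4 fires; G=2 Z=11 Y=6
Draw 7: a1=4.776, a2=1.507, a3=6.446, a4=2.754, a0=15.483; τ=−ln(0.4870)/15.483=0.046 → t=0.850; u2·a0=0.5266·15.483=8.153; a1+a2=6.283 < 8.153 ≤ a1+…+a3=12.729 → R3 fires; G=1 Z=10 Y=7
Draw 8: a1=2.786, a2=1.370, a3=2.930, a4=3.213, a0=10.299; τ=−ln(0.8122)/10.299=0.020 → t=0.871; u2·a0=0.7801·10.299=8.034; a1+…+a3=7.086 < 8.034 ≤ a1+…+a4=10.299 → R4 fires; G=3 Z=12 Y=6
Draw 9: a1=7.164, a2=1.644, a3=10.548, a4=2.754, a0=22.110; τ=−ln(0.5044)/22.110=0.031 → t=0.901 > T=0.89: stop.
At T=0.89: G=3 Z=12 Y=6; the largest is Z.

Dominant species at T: Z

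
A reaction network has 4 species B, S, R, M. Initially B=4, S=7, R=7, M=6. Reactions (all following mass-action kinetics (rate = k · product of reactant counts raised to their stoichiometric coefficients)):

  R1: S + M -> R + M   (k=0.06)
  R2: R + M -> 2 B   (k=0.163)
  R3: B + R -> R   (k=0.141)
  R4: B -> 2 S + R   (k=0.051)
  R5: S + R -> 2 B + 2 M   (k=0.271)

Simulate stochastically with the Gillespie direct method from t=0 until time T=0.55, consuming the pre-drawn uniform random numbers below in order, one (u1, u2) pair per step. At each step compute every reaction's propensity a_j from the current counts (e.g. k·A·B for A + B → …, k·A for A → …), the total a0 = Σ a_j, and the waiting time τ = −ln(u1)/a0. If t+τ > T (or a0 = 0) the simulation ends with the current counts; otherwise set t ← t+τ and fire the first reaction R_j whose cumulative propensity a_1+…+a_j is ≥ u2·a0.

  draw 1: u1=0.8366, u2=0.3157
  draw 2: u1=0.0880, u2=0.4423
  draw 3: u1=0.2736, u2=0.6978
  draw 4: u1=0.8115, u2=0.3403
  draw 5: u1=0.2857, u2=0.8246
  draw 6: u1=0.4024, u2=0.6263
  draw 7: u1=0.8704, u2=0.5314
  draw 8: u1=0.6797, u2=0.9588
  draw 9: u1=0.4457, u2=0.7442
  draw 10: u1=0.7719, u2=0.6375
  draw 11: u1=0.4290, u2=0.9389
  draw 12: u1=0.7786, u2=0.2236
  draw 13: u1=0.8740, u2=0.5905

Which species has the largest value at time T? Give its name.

Dominant species at T: M

t=0.000: B=4 S=7 R=7 M=6
Draw 1: a1=2.520, a2=6.846, a3=3.948, a4=0.204, a5=13.279, a0=26.797; τ=−ln(0.8366)/26.797=0.007 → t=0.007; u2·a0=0.3157·26.797=8.460; a1=2.520 < 8.460 ≤ a1+a2=9.366 → R2 fires; B=6 S=7 R=6 M=5
Draw 2: a1=2.100, a2=4.890, a3=5.076, a4=0.306, a5=11.382, a0=23.754; τ=−ln(0.0880)/23.754=0.102 → t=0.109; u2·a0=0.4423·23.754=10.506; a1+a2=6.990 < 10.506 ≤ a1+…+a3=12.066 → R3 fires; B=5 S=7 R=6 M=5
Draw 3: a1=2.100, a2=4.890, a3=4.230, a4=0.255, a5=11.382, a0=22.857; τ=−ln(0.2736)/22.857=0.057 → t=0.166; u2·a0=0.6978·22.857=15.950; a1+…+a4=11.475 < 15.950 ≤ a1+…+a5=22.857 → R5 fires; B=7 S=6 R=5 M=7
Draw 4: a1=2.520, a2=5.705, a3=4.935, a4=0.357, a5=8.130, a0=21.647; τ=−ln(0.8115)/21.647=0.010 → t=0.175; u2·a0=0.3403·21.647=7.366; a1=2.520 < 7.366 ≤ a1+a2=8.225 → R2 fires; B=9 S=6 R=4 M=6
Draw 5: a1=2.160, a2=3.912, a3=5.076, a4=0.459, a5=6.504, a0=18.111; τ=−ln(0.2857)/18.111=0.069 → t=0.245; u2·a0=0.8246·18.111=14.934; a1+…+a4=11.607 < 14.934 ≤ a1+…+a5=18.111 → R5 fires; B=11 S=5 R=3 M=8
Draw 6: a1=2.400, a2=3.912, a3=4.653, a4=0.561, a5=4.065, a0=15.591; τ=−ln(0.4024)/15.591=0.058 → t=0.303; u2·a0=0.6263·15.591=9.765; a1+a2=6.312 < 9.765 ≤ a1+…+a3=10.965 → R3 fires; B=10 S=5 R=3 M=8
Draw 7: a1=2.400, a2=3.912, a3=4.230, a4=0.510, a5=4.065, a0=15.117; τ=−ln(0.8704)/15.117=0.009 → t=0.312; u2·a0=0.5314·15.117=8.033; a1+a2=6.312 < 8.033 ≤ a1+…+a3=10.542 → R3 fires; B=9 S=5 R=3 M=8
Draw 8: a1=2.400, a2=3.912, a3=3.807, a4=0.459, a5=4.065, a0=14.643; τ=−ln(0.6797)/14.643=0.026 → t=0.338; u2·a0=0.9588·14.643=14.040; a1+…+a4=10.578 < 14.040 ≤ a1+…+a5=14.643 → R5 fires; B=11 S=4 R=2 M=10
Draw 9: a1=2.400, a2=3.260, a3=3.102, a4=0.561, a5=2.168, a0=11.491; τ=−ln(0.4457)/11.491=0.070 → t=0.409; u2·a0=0.7442·11.491=8.552; a1+a2=5.660 < 8.552 ≤ a1+…+a3=8.762 → R3 fires; B=10 S=4 R=2 M=10
Draw 10: a1=2.400, a2=3.260, a3=2.820, a4=0.510, a5=2.168, a0=11.158; τ=−ln(0.7719)/11.158=0.023 → t=0.432; u2·a0=0.6375·11.158=7.113; a1+a2=5.660 < 7.113 ≤ a1+…+a3=8.480 → R3 fires; B=9 S=4 R=2 M=10
Draw 11: a1=2.400, a2=3.260, a3=2.538, a4=0.459, a5=2.168, a0=10.825; τ=−ln(0.4290)/10.825=0.078 → t=0.510; u2·a0=0.9389·10.825=10.164; a1+…+a4=8.657 < 10.164 ≤ a1+…+a5=10.825 → R5 fires; B=11 S=3 R=1 M=12
Draw 12: a1=2.160, a2=1.956, a3=1.551, a4=0.561, a5=0.813, a0=7.041; τ=−ln(0.7786)/7.041=0.036 → t=0.546; u2·a0=0.2236·7.041=1.574 ≤ a1=2.160 → R1 fires; B=11 S=2 R=2 M=12
Draw 13: a1=1.440, a2=3.912, a3=3.102, a4=0.561, a5=1.084, a0=10.099; τ=−ln(0.8740)/10.099=0.013 → t=0.559 > T=0.55: stop.
At T=0.55: B=11 S=2 R=2 M=12; the largest is M.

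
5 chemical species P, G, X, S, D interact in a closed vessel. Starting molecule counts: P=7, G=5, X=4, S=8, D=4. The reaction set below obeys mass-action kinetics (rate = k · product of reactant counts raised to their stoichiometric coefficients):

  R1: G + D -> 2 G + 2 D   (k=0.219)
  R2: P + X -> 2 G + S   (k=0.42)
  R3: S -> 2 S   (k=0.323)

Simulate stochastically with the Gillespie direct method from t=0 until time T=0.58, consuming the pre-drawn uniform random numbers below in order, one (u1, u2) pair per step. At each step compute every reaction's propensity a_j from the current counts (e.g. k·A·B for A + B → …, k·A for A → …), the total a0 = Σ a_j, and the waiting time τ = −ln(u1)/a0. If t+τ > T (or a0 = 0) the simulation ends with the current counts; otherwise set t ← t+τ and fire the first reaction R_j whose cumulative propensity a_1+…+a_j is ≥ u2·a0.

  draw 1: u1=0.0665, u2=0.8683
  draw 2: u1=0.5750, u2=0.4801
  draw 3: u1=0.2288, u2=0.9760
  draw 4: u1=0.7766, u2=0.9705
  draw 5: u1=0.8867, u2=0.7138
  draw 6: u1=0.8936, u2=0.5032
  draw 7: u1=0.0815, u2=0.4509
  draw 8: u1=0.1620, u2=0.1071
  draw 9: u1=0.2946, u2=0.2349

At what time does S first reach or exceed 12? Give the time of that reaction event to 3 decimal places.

t=0.000: P=7 G=5 X=4 S=8 D=4
Draw 1: a1=4.380, a2=11.760, a3=2.584, a0=18.724; τ=−ln(0.0665)/18.724=0.145 → t=0.145; u2·a0=0.8683·18.724=16.258; a1+a2=16.140 < 16.258 ≤ a1+…+a3=18.724 → R3 fires; P=7 G=5 X=4 S=9 D=4
Draw 2: a1=4.380, a2=11.760, a3=2.907, a0=19.047; τ=−ln(0.5750)/19.047=0.029 → t=0.174; u2·a0=0.4801·19.047=9.144; a1=4.380 < 9.144 ≤ a1+a2=16.140 → R2 fires; P=6 G=7 X=3 S=10 D=4
Draw 3: a1=6.132, a2=7.560, a3=3.230, a0=16.922; τ=−ln(0.2288)/16.922=0.087 → t=0.261; u2·a0=0.9760·16.922=16.516; a1+a2=13.692 < 16.516 ≤ a1+…+a3=16.922 → R3 fires; P=6 G=7 X=3 S=11 D=4
Draw 4: a1=6.132, a2=7.560, a3=3.553, a0=17.245; τ=−ln(0.7766)/17.245=0.015 → t=0.276; u2·a0=0.9705·17.245=16.736; a1+a2=13.692 < 16.736 ≤ a1+…+a3=17.245 → R3 fires; P=6 G=7 X=3 S=12 D=4
Draw 5: a1=6.132, a2=7.560, a3=3.876, a0=17.568; τ=−ln(0.8867)/17.568=0.007 → t=0.282; u2·a0=0.7138·17.568=12.540; a1=6.132 < 12.540 ≤ a1+a2=13.692 → R2 fires; P=5 G=9 X=2 S=13 D=4
Draw 6: a1=7.884, a2=4.200, a3=4.199, a0=16.283; τ=−ln(0.8936)/16.283=0.007 → t=0.289; u2·a0=0.5032·16.283=8.194; a1=7.884 < 8.194 ≤ a1+a2=12.084 → R2 fires; P=4 G=11 X=1 S=14 D=4
Draw 7: a1=9.636, a2=1.680, a3=4.522, a0=15.838; τ=−ln(0.0815)/15.838=0.158 → t=0.448; u2·a0=0.4509·15.838=7.141 ≤ a1=9.636 → R1 fires; P=4 G=12 X=1 S=14 D=5
Draw 8: a1=13.140, a2=1.680, a3=4.522, a0=19.342; τ=−ln(0.1620)/19.342=0.094 → t=0.542; u2·a0=0.1071·19.342=2.072 ≤ a1=13.140 → R1 fires; P=4 G=13 X=1 S=14 D=6
Draw 9: a1=17.082, a2=1.680, a3=4.522, a0=23.284; τ=−ln(0.2946)/23.284=0.052 → t=0.594 > T=0.58: stop.
S first becomes ≥ 12 when it reaches 12 at the event at t=0.276.

Threshold first reached at t = 0.276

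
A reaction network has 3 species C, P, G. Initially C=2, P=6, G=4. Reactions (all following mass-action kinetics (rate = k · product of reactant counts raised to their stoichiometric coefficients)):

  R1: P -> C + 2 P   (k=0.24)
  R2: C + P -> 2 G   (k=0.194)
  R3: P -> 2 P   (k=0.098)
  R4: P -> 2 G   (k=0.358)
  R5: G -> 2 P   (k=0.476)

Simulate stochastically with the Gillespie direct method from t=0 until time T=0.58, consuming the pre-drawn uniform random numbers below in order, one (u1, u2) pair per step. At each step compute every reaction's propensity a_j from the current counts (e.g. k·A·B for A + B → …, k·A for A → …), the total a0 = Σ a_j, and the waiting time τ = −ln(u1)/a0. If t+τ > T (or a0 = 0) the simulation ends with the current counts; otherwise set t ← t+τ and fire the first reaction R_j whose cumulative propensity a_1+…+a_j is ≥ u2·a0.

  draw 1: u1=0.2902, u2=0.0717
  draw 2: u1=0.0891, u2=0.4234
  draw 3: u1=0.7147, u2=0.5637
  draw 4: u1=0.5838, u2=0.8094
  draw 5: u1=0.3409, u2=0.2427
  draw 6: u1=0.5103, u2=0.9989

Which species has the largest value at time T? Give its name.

Dominant species at T: G

t=0.000: C=2 P=6 G=4
Draw 1: a1=1.440, a2=2.328, a3=0.588, a4=2.148, a5=1.904, a0=8.408; τ=−ln(0.2902)/8.408=0.147 → t=0.147; u2·a0=0.0717·8.408=0.603 ≤ a1=1.440 → R1 fires; C=3 P=7 G=4
Draw 2: a1=1.680, a2=4.074, a3=0.686, a4=2.506, a5=1.904, a0=10.850; τ=−ln(0.0891)/10.850=0.223 → t=0.370; u2·a0=0.4234·10.850=4.594; a1=1.680 < 4.594 ≤ a1+a2=5.754 → R2 fires; C=2 P=6 G=6
Draw 3: a1=1.440, a2=2.328, a3=0.588, a4=2.148, a5=2.856, a0=9.360; τ=−ln(0.7147)/9.360=0.036 → t=0.406; u2·a0=0.5637·9.360=5.276; a1+…+a3=4.356 < 5.276 ≤ a1+…+a4=6.504 → R4 fires; C=2 P=5 G=8
Draw 4: a1=1.200, a2=1.940, a3=0.490, a4=1.790, a5=3.808, a0=9.228; τ=−ln(0.5838)/9.228=0.058 → t=0.464; u2·a0=0.8094·9.228=7.469; a1+…+a4=5.420 < 7.469 ≤ a1+…+a5=9.228 → R5 fires; C=2 P=7 G=7
Draw 5: a1=1.680, a2=2.716, a3=0.686, a4=2.506, a5=3.332, a0=10.920; τ=−ln(0.3409)/10.920=0.099 → t=0.563; u2·a0=0.2427·10.920=2.650; a1=1.680 < 2.650 ≤ a1+a2=4.396 → R2 fires; C=1 P=6 G=9
Draw 6: a1=1.440, a2=1.164, a3=0.588, a4=2.148, a5=4.284, a0=9.624; τ=−ln(0.5103)/9.624=0.070 → t=0.633 > T=0.58: stop.
At T=0.58: C=1 P=6 G=9; the largest is G.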